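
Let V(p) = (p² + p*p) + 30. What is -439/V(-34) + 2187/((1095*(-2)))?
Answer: -506947/427415 ≈ -1.1861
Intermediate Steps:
V(p) = 30 + 2*p² (V(p) = (p² + p²) + 30 = 2*p² + 30 = 30 + 2*p²)
-439/V(-34) + 2187/((1095*(-2))) = -439/(30 + 2*(-34)²) + 2187/((1095*(-2))) = -439/(30 + 2*1156) + 2187/(-2190) = -439/(30 + 2312) + 2187*(-1/2190) = -439/2342 - 729/730 = -506947/427415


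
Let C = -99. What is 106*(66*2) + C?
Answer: 13893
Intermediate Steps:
106*(66*2) + C = 106*(66*2) - 99 = 106*132 - 99 = 13992 - 99 = 13893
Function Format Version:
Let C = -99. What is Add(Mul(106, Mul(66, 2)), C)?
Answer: 13893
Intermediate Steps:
Add(Mul(106, Mul(66, 2)), C) = Add(Mul(106, Mul(66, 2)), -99) = Add(Mul(106, 132), -99) = Add(13992, -99) = 13893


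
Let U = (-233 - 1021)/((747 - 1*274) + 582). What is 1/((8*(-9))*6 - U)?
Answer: -1055/454506 ≈ -0.0023212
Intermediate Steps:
U = -1254/1055 (U = -1254/((747 - 274) + 582) = -1254/(473 + 582) = -1254/1055 ≈ -1.1886)
1/((8*(-9))*6 - U) = 1/((8*(-9))*6 - 1*(-1254/1055)) = 1/(-72*6 + 1254/1055) = 1/(-432 + 1254/1055) = 1/(-454506/1055) = -1055/454506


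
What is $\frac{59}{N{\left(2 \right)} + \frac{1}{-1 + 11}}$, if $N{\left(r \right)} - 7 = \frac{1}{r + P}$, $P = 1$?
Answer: $\frac{1770}{223} \approx 7.9372$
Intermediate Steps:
$N{\left(r \right)} = 7 + \frac{1}{1 + r}$ ($N{\left(r \right)} = 7 + \frac{1}{r + 1} = 7 + \frac{1}{1 + r}$)
$\frac{59}{N{\left(2 \right)} + \frac{1}{-1 + 11}} = \frac{59}{\frac{8 + 7 \cdot 2}{1 + 2} + \frac{1}{-1 + 11}} = \frac{59}{\frac{8 + 14}{3} + \frac{1}{10}} = \frac{59}{\frac{1}{3} \cdot 22 + \frac{1}{10}} = \frac{59}{\frac{22}{3} + \frac{1}{10}} = \frac{59}{\frac{223}{30}} = 59 \cdot \frac{30}{223} = \frac{1770}{223}$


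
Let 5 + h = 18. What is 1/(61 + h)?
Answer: 1/74 ≈ 0.013514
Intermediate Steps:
h = 13 (h = -5 + 18 = 13)
1/(61 + h) = 1/(61 + 13) = 1/74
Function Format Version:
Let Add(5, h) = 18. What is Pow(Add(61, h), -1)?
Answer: Rational(1, 74) ≈ 0.013514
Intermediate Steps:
h = 13 (h = Add(-5, 18) = 13)
Pow(Add(61, h), -1) = Pow(Add(61, 13), -1) = Pow(74, -1) = Rational(1, 74)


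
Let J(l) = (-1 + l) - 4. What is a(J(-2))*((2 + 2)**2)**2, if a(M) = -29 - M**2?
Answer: -19968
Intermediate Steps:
J(l) = -5 + l
a(J(-2))*((2 + 2)**2)**2 = (-29 - (-5 - 2)**2)*((2 + 2)**2)**2 = (-29 - 1*(-7)**2)*(4**2)**2 = (-29 - 1*49)*16**2 = (-29 - 49)*256 = -78*256 = -19968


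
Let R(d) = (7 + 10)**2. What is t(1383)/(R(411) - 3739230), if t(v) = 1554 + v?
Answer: -2937/3738941 ≈ -0.00078552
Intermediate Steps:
R(d) = 289 (R(d) = 17**2 = 289)
t(1383)/(R(411) - 3739230) = (1554 + 1383)/(289 - 3739230) = 2937/(-3738941) = 2937*(-1/3738941) = -2937/3738941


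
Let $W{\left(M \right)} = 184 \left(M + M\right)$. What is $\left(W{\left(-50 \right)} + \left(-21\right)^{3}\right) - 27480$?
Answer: $-55141$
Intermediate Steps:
$W{\left(M \right)} = 368 M$ ($W{\left(M \right)} = 184 \cdot 2 M = 368 M$)
$\left(W{\left(-50 \right)} + \left(-21\right)^{3}\right) - 27480 = \left(368 \left(-50\right) + \left(-21\right)^{3}\right) - 27480 = \left(-18400 - 9261\right) - 27480 = -27661 - 27480 = -55141$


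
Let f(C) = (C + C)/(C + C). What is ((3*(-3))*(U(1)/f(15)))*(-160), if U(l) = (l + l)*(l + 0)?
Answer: 2880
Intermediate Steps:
f(C) = 1 (f(C) = (2*C)/((2*C)) = (2*C)*(1/(2*C)) = 1)
U(l) = 2*l² (U(l) = (2*l)*l = 2*l²)
((3*(-3))*(U(1)/f(15)))*(-160) = ((3*(-3))*((2*1²)/1))*(-160) = -9*2*1*(-160) = -18*(-160) = 2880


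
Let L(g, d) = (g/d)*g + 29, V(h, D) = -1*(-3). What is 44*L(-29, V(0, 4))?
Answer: 40832/3 ≈ 13611.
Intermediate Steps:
V(h, D) = 3
L(g, d) = 29 + g²/d (L(g, d) = g²/d + 29 = 29 + g²/d)
44*L(-29, V(0, 4)) = 44*(29 + (-29)²/3) = 44*(29 + (⅓)*841) = 44*(29 + 841/3) = 44*(928/3) = 40832/3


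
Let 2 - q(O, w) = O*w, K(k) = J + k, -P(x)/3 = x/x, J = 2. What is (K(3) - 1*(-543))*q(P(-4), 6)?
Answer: 10960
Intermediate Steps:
P(x) = -3 (P(x) = -3*x/x = -3*1 = -3)
K(k) = 2 + k
q(O, w) = 2 - O*w
(K(3) - 1*(-543))*q(P(-4), 6) = ((2 + 3) - 1*(-543))*(2 - 1*(-3)*6) = (5 + 543)*(2 + 18) = 548*20 = 10960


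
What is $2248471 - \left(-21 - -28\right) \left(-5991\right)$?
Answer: $2290408$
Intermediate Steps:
$2248471 - \left(-21 - -28\right) \left(-5991\right) = 2248471 - \left(-21 + 28\right) \left(-5991\right) = 2248471 - 7 \left(-5991\right) = 2248471 - -41937 = 2248471 + 41937 = 2290408$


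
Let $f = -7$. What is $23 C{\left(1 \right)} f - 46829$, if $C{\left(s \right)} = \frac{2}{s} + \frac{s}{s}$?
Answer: $-47312$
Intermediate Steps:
$C{\left(s \right)} = 1 + \frac{2}{s}$ ($C{\left(s \right)} = \frac{2}{s} + 1 = 1 + \frac{2}{s}$)
$23 C{\left(1 \right)} f - 46829 = 23 \frac{2 + 1}{1} \left(-7\right) - 46829 = 23 \cdot 1 \cdot 3 \left(-7\right) - 46829 = 23 \cdot 3 \left(-7\right) - 46829 = 69 \left(-7\right) - 46829 = -483 - 46829 = -47312$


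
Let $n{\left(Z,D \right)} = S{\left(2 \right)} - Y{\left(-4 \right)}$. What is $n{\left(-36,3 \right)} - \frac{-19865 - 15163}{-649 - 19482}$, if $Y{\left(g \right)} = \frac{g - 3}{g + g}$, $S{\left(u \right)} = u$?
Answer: $- \frac{99045}{161048} \approx -0.615$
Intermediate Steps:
$Y{\left(g \right)} = \frac{-3 + g}{2 g}$
$n{\left(Z,D \right)} = \frac{9}{8}$ ($n{\left(Z,D \right)} = 2 - \frac{-3 - 4}{2 \left(-4\right)} = 2 - \frac{1}{2} \left(- \frac{1}{4}\right) \left(-7\right) = 2 - \frac{7}{8} = \frac{9}{8}$)
$n{\left(-36,3 \right)} - \frac{-19865 - 15163}{-649 - 19482} = \frac{9}{8} - \frac{-19865 - 15163}{-649 - 19482} = \frac{9}{8} - - \frac{35028}{-20131} = \frac{9}{8} - \left(-35028\right) \left(- \frac{1}{20131}\right) = \frac{9}{8} - \frac{35028}{20131} = - \frac{99045}{161048}$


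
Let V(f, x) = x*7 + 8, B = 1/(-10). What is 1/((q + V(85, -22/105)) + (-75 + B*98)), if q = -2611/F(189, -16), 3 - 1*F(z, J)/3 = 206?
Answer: -145/10727 ≈ -0.013517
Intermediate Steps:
F(z, J) = -609 (F(z, J) = 9 - 3*206 = 9 - 618 = -609)
B = -⅒ ≈ -0.10000
V(f, x) = 8 + 7*x (V(f, x) = 7*x + 8 = 8 + 7*x)
q = 373/87 (q = -2611/(-609) = -2611*(-1/609) = 373/87 ≈ 4.2874)
1/((q + V(85, -22/105)) + (-75 + B*98)) = 1/((373/87 + (8 + 7*(-22/105))) + (-75 - ⅒*98)) = 1/((373/87 + (8 + 7*(-22*1/105))) + (-75 - 49/5)) = 1/((373/87 + (8 + 7*(-22/105))) - 424/5) = 1/((373/87 + (8 - 22/15)) - 424/5) = 1/((373/87 + 98/15) - 424/5) = 1/(1569/145 - 424/5) = 1/(-10727/145) = -145/10727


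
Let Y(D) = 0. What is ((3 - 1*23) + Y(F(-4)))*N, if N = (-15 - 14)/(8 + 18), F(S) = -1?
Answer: 290/13 ≈ 22.308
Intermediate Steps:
N = -29/26 ≈ -1.1154
((3 - 1*23) + Y(F(-4)))*N = ((3 - 1*23) + 0)*(-29/26) = ((3 - 23) + 0)*(-29/26) = (-20 + 0)*(-29/26) = -20*(-29/26) = 290/13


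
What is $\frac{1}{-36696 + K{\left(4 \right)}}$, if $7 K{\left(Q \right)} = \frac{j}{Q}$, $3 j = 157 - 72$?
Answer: $- \frac{84}{3082379} \approx -2.7252 \cdot 10^{-5}$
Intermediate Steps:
$j = \frac{85}{3}$ ($j = \frac{157 - 72}{3} = \frac{1}{3} \cdot 85 = \frac{85}{3} \approx 28.333$)
$K{\left(Q \right)} = \frac{85}{21 Q}$ ($K{\left(Q \right)} = \frac{\frac{85}{3} \frac{1}{Q}}{7} = \frac{85}{21 Q}$)
$\frac{1}{-36696 + K{\left(4 \right)}} = \frac{1}{-36696 + \frac{85}{21 \cdot 4}} = \frac{1}{-36696 + \frac{85}{21} \cdot \frac{1}{4}} = \frac{1}{-36696 + \frac{85}{84}} = \frac{1}{- \frac{3082379}{84}} = - \frac{84}{3082379}$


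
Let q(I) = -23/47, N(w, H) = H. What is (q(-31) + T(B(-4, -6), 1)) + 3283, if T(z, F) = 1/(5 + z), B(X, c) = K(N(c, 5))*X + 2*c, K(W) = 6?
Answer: 4782571/1457 ≈ 3282.5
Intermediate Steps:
B(X, c) = 2*c + 6*X (B(X, c) = 6*X + 2*c = 2*c + 6*X)
q(I) = -23/47 (q(I) = -23*1/47 = -23/47)
(q(-31) + T(B(-4, -6), 1)) + 3283 = (-23/47 + 1/(5 + (2*(-6) + 6*(-4)))) + 3283 = (-23/47 + 1/(5 + (-12 - 24))) + 3283 = (-23/47 + 1/(5 - 36)) + 3283 = (-23/47 + 1/(-31)) + 3283 = (-23/47 - 1/31) + 3283 = -760/1457 + 3283 = 4782571/1457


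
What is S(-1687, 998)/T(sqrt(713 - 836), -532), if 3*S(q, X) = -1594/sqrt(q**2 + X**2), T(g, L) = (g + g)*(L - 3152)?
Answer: -797*I*sqrt(472562679)/5222762728308 ≈ -3.3173e-6*I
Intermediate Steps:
T(g, L) = 2*g*(-3152 + L) (T(g, L) = (2*g)*(-3152 + L) = 2*g*(-3152 + L))
S(q, X) = -1594/(3*sqrt(X**2 + q**2)) (S(q, X) = (-1594/sqrt(q**2 + X**2))/3 = (-1594/sqrt(X**2 + q**2))/3 = -1594/(3*sqrt(X**2 + q**2)))
S(-1687, 998)/T(sqrt(713 - 836), -532) = (-1594/(3*sqrt(998**2 + (-1687)**2)))/((2*sqrt(713 - 836)*(-3152 - 532))) = (-1594/(3*sqrt(996004 + 2845969)))/((2*sqrt(-123)*(-3684))) = (-1594*sqrt(3841973)/11525919)/((2*(I*sqrt(123))*(-3684))) = (-1594*sqrt(3841973)/11525919)/((-7368*I*sqrt(123))) = (-1594*sqrt(3841973)/11525919)*(I*sqrt(123)/906264) = -797*I*sqrt(472562679)/5222762728308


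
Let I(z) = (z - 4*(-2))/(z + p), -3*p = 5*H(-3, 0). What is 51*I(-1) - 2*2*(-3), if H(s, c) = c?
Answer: -345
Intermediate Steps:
p = 0 (p = -5*0/3 = -1/3*0 = 0)
I(z) = (8 + z)/z (I(z) = (z - 4*(-2))/(z + 0) = (z + 8)/z = (8 + z)/z)
51*I(-1) - 2*2*(-3) = 51*((8 - 1)/(-1)) - 2*2*(-3) = 51*(-1*7) - 4*(-3) = 51*(-7) + 12 = -357 + 12 = -345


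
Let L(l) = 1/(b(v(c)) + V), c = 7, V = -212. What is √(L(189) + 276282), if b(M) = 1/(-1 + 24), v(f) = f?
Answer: √262640571765/975 ≈ 525.63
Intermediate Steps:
b(M) = 1/23
L(l) = -23/4875 (L(l) = 1/(1/23 - 212) = 1/(-4875/23) = -23/4875)
√(L(189) + 276282) = √(-23/4875 + 276282) = √(1346874727/4875) = √262640571765/975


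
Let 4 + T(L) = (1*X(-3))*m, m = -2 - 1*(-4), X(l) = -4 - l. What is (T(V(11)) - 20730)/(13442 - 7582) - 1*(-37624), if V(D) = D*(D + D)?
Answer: 55113976/1465 ≈ 37620.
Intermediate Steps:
m = 2 (m = -2 + 4 = 2)
V(D) = 2*D² (V(D) = D*(2*D) = 2*D²)
T(L) = -6 (T(L) = -4 + (1*(-4 - 1*(-3)))*2 = -4 + (1*(-4 + 3))*2 = -4 + (1*(-1))*2 = -4 - 1*2 = -4 - 2 = -6)
(T(V(11)) - 20730)/(13442 - 7582) - 1*(-37624) = (-6 - 20730)/(13442 - 7582) - 1*(-37624) = -20736/5860 + 37624 = -20736*1/5860 + 37624 = -5184/1465 + 37624 = 55113976/1465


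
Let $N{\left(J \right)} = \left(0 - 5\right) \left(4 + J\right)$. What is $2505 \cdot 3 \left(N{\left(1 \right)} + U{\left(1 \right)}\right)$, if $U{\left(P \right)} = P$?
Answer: $-180360$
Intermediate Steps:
$N{\left(J \right)} = -20 - 5 J$ ($N{\left(J \right)} = - 5 \left(4 + J\right) = -20 - 5 J$)
$2505 \cdot 3 \left(N{\left(1 \right)} + U{\left(1 \right)}\right) = 2505 \cdot 3 \left(\left(-20 - 5\right) + 1\right) = 2505 \cdot 3 \left(-25 + 1\right) = 2505 \cdot 3 \left(-24\right) = 2505 \left(-72\right) = -180360$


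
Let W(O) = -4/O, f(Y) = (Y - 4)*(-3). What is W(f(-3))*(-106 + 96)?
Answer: 40/21 ≈ 1.9048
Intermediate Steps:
f(Y) = 12 - 3*Y (f(Y) = (-4 + Y)*(-3) = 12 - 3*Y)
W(f(-3))*(-106 + 96) = (-4/(12 - 3*(-3)))*(-106 + 96) = -4/(12 + 9)*(-10) = -4/21*(-10) = 40/21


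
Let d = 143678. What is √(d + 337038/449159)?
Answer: 8*√452910908221415/449159 ≈ 379.05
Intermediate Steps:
√(d + 337038/449159) = √(143678 + 337038/449159) = √(64534603840/449159) = 8*√452910908221415/449159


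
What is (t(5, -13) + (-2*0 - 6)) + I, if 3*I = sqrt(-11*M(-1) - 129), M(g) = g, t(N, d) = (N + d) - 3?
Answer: -17 + I*sqrt(118)/3 ≈ -17.0 + 3.6209*I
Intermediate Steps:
t(N, d) = -3 + N + d
I = I*sqrt(118)/3 (I = sqrt(-11*(-1) - 129)/3 = sqrt(11 - 129)/3 = sqrt(-118)/3 = (I*sqrt(118))/3 = I*sqrt(118)/3 ≈ 3.6209*I)
(t(5, -13) + (-2*0 - 6)) + I = ((-3 + 5 - 13) + (-2*0 - 6)) + I*sqrt(118)/3 = (-11 + (0 - 6)) + I*sqrt(118)/3 = (-11 - 6) + I*sqrt(118)/3 = -17 + I*sqrt(118)/3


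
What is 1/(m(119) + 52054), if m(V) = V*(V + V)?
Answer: 1/80376 ≈ 1.2442e-5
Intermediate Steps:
m(V) = 2*V**2 (m(V) = V*(2*V) = 2*V**2)
1/(m(119) + 52054) = 1/(2*119**2 + 52054) = 1/(2*14161 + 52054) = 1/(28322 + 52054) = 1/80376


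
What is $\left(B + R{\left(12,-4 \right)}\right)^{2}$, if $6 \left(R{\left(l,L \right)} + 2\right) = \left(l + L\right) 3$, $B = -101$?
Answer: $9801$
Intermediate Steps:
$R{\left(l,L \right)} = -2 + \frac{L}{2} + \frac{l}{2}$ ($R{\left(l,L \right)} = -2 + \frac{\left(l + L\right) 3}{6} = -2 + \frac{\left(L + l\right) 3}{6} = -2 + \frac{3 L + 3 l}{6} = -2 + \left(\frac{L}{2} + \frac{l}{2}\right) = -2 + \frac{L}{2} + \frac{l}{2}$)
$\left(B + R{\left(12,-4 \right)}\right)^{2} = \left(-101 + \left(-2 + \frac{1}{2} \left(-4\right) + \frac{1}{2} \cdot 12\right)\right)^{2} = \left(-101 - -2\right)^{2} = \left(-101 + 2\right)^{2} = \left(-99\right)^{2} = 9801$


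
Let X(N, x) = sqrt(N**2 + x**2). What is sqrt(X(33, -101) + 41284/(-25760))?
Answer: sqrt(-16616810 + 10368400*sqrt(11290))/3220 ≈ 10.230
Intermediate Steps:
sqrt(X(33, -101) + 41284/(-25760)) = sqrt(sqrt(33**2 + (-101)**2) + 41284/(-25760)) = sqrt(sqrt(1089 + 10201) + 41284*(-1/25760)) = sqrt(sqrt(11290) - 10321/6440) = sqrt(-10321/6440 + sqrt(11290))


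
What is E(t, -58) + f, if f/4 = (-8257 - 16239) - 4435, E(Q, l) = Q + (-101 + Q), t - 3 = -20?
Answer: -115859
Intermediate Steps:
t = -17 (t = 3 - 20 = -17)
E(Q, l) = -101 + 2*Q
f = -115724 (f = 4*((-8257 - 16239) - 4435) = 4*(-24496 - 4435) = 4*(-28931) = -115724)
E(t, -58) + f = (-101 + 2*(-17)) - 115724 = (-101 - 34) - 115724 = -135 - 115724 = -115859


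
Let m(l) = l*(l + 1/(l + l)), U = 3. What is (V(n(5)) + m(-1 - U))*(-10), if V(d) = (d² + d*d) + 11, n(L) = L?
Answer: -775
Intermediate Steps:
V(d) = 11 + 2*d² (V(d) = (d² + d²) + 11 = 2*d² + 11 = 11 + 2*d²)
m(l) = l*(l + 1/(2*l))
(V(n(5)) + m(-1 - U))*(-10) = ((11 + 2*5²) + (½ + (-1 - 1*3)²))*(-10) = ((11 + 2*25) + (½ + (-1 - 3)²))*(-10) = ((11 + 50) + (½ + (-4)²))*(-10) = (61 + (½ + 16))*(-10) = (61 + 33/2)*(-10) = (155/2)*(-10) = -775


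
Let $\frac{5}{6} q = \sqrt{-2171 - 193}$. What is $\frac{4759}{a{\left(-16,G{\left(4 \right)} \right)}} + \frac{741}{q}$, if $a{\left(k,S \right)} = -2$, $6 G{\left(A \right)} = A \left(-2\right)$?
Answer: $- \frac{4759}{2} - \frac{1235 i \sqrt{591}}{2364} \approx -2379.5 - 12.7 i$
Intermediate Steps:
$G{\left(A \right)} = - \frac{A}{3}$ ($G{\left(A \right)} = \frac{A \left(-2\right)}{6} = \frac{\left(-2\right) A}{6} = - \frac{A}{3}$)
$q = \frac{12 i \sqrt{591}}{5}$ ($q = \frac{6 \sqrt{-2171 - 193}}{5} = \frac{6 \sqrt{-2364}}{5} = \frac{6 \cdot 2 i \sqrt{591}}{5} = \frac{12 i \sqrt{591}}{5} \approx 58.345 i$)
$\frac{4759}{a{\left(-16,G{\left(4 \right)} \right)}} + \frac{741}{q} = \frac{4759}{-2} + \frac{741}{\frac{12}{5} i \sqrt{591}} = 4759 \left(- \frac{1}{2}\right) + 741 \left(- \frac{5 i \sqrt{591}}{7092}\right) = - \frac{4759}{2} - \frac{1235 i \sqrt{591}}{2364}$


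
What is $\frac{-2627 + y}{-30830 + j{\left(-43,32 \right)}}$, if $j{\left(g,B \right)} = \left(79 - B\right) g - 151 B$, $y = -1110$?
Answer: $\frac{3737}{37683} \approx 0.099169$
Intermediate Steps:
$j{\left(g,B \right)} = - 151 B + g \left(79 - B\right)$ ($j{\left(g,B \right)} = g \left(79 - B\right) - 151 B = - 151 B + g \left(79 - B\right)$)
$\frac{-2627 + y}{-30830 + j{\left(-43,32 \right)}} = \frac{-2627 - 1110}{-30830 - \left(8229 - 1376\right)} = - \frac{3737}{-30830 - 6853} = - \frac{3737}{-37683} = \left(-3737\right) \left(- \frac{1}{37683}\right) = \frac{3737}{37683}$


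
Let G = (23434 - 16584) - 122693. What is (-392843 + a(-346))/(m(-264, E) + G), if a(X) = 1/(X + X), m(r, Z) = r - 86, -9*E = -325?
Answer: 271847357/80405556 ≈ 3.3810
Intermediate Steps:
E = 325/9 (E = -1/9*(-325) = 325/9 ≈ 36.111)
m(r, Z) = -86 + r
G = -115843 (G = 6850 - 122693 = -115843)
a(X) = 1/(2*X)
(-392843 + a(-346))/(m(-264, E) + G) = (-392843 + (1/2)/(-346))/((-86 - 264) - 115843) = (-392843 + (1/2)*(-1/346))/(-350 - 115843) = (-392843 - 1/692)/(-116193) = -271847357/692*(-1/116193) = 271847357/80405556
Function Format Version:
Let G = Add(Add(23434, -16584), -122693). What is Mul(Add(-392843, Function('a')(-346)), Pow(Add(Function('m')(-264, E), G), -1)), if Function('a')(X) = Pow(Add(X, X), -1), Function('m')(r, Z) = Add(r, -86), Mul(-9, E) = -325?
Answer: Rational(271847357, 80405556) ≈ 3.3810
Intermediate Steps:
E = Rational(325, 9) (E = Mul(Rational(-1, 9), -325) = Rational(325, 9) ≈ 36.111)
Function('m')(r, Z) = Add(-86, r)
G = -115843 (G = Add(6850, -122693) = -115843)
Function('a')(X) = Mul(Rational(1, 2), Pow(X, -1)) (Function('a')(X) = Pow(Mul(2, X), -1) = Mul(Rational(1, 2), Pow(X, -1)))
Mul(Add(-392843, Function('a')(-346)), Pow(Add(Function('m')(-264, E), G), -1)) = Mul(Add(-392843, Mul(Rational(1, 2), Pow(-346, -1))), Pow(Add(Add(-86, -264), -115843), -1)) = Mul(Add(-392843, Mul(Rational(1, 2), Rational(-1, 346))), Pow(Add(-350, -115843), -1)) = Mul(Add(-392843, Rational(-1, 692)), Pow(-116193, -1)) = Mul(Rational(-271847357, 692), Rational(-1, 116193)) = Rational(271847357, 80405556)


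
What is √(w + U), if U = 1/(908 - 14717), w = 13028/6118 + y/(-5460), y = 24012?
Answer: I*√17101480061394535170/2745712515 ≈ 1.5061*I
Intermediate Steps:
w = -451027/198835 (w = 13028/6118 + 24012/(-5460) = 13028*(1/6118) + 24012*(-1/5460) = 6514/3059 - 2001/455 = -451027/198835 ≈ -2.2683)
U = -1/13809 (U = 1/(-13809) = -1/13809 ≈ -7.2417e-5)
√(w + U) = √(-451027/198835 - 1/13809) = √(-6228430678/2745712515) = I*√17101480061394535170/2745712515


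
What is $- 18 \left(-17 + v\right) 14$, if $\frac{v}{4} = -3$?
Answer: $7308$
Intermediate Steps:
$v = -12$ ($v = 4 \left(-3\right) = -12$)
$- 18 \left(-17 + v\right) 14 = - 18 \left(-17 - 12\right) 14 = \left(-18\right) \left(-29\right) 14 = 522 \cdot 14 = 7308$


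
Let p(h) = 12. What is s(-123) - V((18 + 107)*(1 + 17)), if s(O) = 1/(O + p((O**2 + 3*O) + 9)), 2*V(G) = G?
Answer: -124876/111 ≈ -1125.0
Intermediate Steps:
V(G) = G/2
s(O) = 1/(12 + O) (s(O) = 1/(O + 12) = 1/(12 + O))
s(-123) - V((18 + 107)*(1 + 17)) = 1/(12 - 123) - (18 + 107)*(1 + 17)/2 = 1/(-111) - 125*18/2 = -1/111 - 2250/2 = -1/111 - 1*1125 = -1/111 - 1125 = -124876/111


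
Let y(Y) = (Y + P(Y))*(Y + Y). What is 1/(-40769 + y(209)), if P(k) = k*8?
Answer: 1/745489 ≈ 1.3414e-6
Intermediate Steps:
P(k) = 8*k
y(Y) = 18*Y**2 (y(Y) = (Y + 8*Y)*(Y + Y) = (9*Y)*(2*Y) = 18*Y**2)
1/(-40769 + y(209)) = 1/(-40769 + 18*209**2) = 1/(-40769 + 18*43681) = 1/(-40769 + 786258) = 1/745489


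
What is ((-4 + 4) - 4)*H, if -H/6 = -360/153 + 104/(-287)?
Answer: -317952/4879 ≈ -65.167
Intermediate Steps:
H = 79488/4879 (H = -6*(-360/153 + 104/(-287)) = -6*(-360*1/153 + 104*(-1/287)) = -6*(-40/17 - 104/287) = -6*(-13248/4879) = 79488/4879 ≈ 16.292)
((-4 + 4) - 4)*H = ((-4 + 4) - 4)*(79488/4879) = (0 - 4)*(79488/4879) = -4*79488/4879 = -317952/4879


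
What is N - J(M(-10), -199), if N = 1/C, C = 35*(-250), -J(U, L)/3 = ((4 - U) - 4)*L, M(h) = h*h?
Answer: 522374999/8750 ≈ 59700.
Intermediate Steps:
M(h) = h²
J(U, L) = 3*L*U (J(U, L) = -3*((4 - U) - 4)*L = -3*(-U)*L = -(-3)*L*U = 3*L*U)
C = -8750
N = -1/8750 (N = 1/(-8750) = -1/8750 ≈ -0.00011429)
N - J(M(-10), -199) = -1/8750 - 3*(-199)*(-10)² = -1/8750 - 3*(-199)*100 = -1/8750 - 1*(-59700) = -1/8750 + 59700 = 522374999/8750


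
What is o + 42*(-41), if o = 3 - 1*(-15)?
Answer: -1704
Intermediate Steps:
o = 18 (o = 3 + 15 = 18)
o + 42*(-41) = 18 + 42*(-41) = 18 - 1722 = -1704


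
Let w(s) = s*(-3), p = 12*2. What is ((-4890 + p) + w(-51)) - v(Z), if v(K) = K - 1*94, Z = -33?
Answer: -4586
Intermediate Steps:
v(K) = -94 + K (v(K) = K - 94 = -94 + K)
p = 24
w(s) = -3*s
((-4890 + p) + w(-51)) - v(Z) = ((-4890 + 24) - 3*(-51)) - (-94 - 33) = (-4866 + 153) - 1*(-127) = -4713 + 127 = -4586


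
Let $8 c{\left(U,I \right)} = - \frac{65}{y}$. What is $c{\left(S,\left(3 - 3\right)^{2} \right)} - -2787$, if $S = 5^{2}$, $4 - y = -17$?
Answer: $\frac{468151}{168} \approx 2786.6$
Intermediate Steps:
$y = 21$ ($y = 4 - -17 = 4 + 17 = 21$)
$S = 25$
$c{\left(U,I \right)} = - \frac{65}{168}$ ($c{\left(U,I \right)} = \frac{\left(-65\right) \frac{1}{21}}{8} = \frac{1}{8} \left(- \frac{65}{21}\right) = - \frac{65}{168}$)
$c{\left(S,\left(3 - 3\right)^{2} \right)} - -2787 = - \frac{65}{168} - -2787 = - \frac{65}{168} + 2787 = \frac{468151}{168}$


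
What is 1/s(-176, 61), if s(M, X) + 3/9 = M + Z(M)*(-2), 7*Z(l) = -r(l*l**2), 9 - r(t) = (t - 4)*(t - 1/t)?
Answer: -14310912/121527787790351827453 ≈ -1.1776e-13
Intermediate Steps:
r(t) = 9 - (-4 + t)*(t - 1/t) (r(t) = 9 - (t - 4)*(t - 1/t) = 9 - (-4 + t)*(t - 1/t))
Z(l) = -10/7 - 4*l**3/7 + l**6/7 + 4/(7*l**3) (Z(l) = (-(10 - (l*l**2)**2 - 4/l**3 + 4*(l*l**2)))/7 = (-(10 - (l**3)**2 - 4/l**3 + 4*l**3))/7 = (-(10 - l**6 - 4/l**3 + 4*l**3))/7 = (-10 + l**6 - 4*l**3 + 4/l**3)/7 = -10/7 - 4*l**3/7 + l**6/7 + 4/(7*l**3))
s(M, X) = -1/3 + M - 2*(4 + M**3*(-10 + M**6 - 4*M**3))/(7*M**3) (s(M, X) = -1/3 + (M + ((4 + M**3*(-10 + M**6 - 4*M**3))/(7*M**3))*(-2)) = -1/3 + (M - 2*(4 + M**3*(-10 + M**6 - 4*M**3))/(7*M**3)) = -1/3 + M - 2*(4 + M**3*(-10 + M**6 - 4*M**3))/(7*M**3))
1/s(-176, 61) = 1/(53/21 - 176 - 8/7/(-176)**3 - 2/7*(-176)**6 + (8/7)*(-176)**3) = 1/(53/21 - 176 - 8/7*(-1/5451776) - 2/7*29721861554176 + (8/7)*(-5451776)) = 1/(53/21 - 176 + 1/4770304 - 59443723108352/7 - 43614208/7) = 1/(-121527787790351827453/14310912) = -14310912/121527787790351827453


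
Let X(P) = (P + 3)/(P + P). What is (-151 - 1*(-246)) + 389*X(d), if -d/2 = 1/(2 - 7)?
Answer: 6993/4 ≈ 1748.3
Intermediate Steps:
d = 2/5 (d = -2/(2 - 7) = -2/(-5) = -2*(-1/5) = 2/5 ≈ 0.40000)
X(P) = (3 + P)/(2*P) (X(P) = (3 + P)/((2*P)) = (3 + P)*(1/(2*P)) = (3 + P)/(2*P))
(-151 - 1*(-246)) + 389*X(d) = (-151 - 1*(-246)) + 389*((3 + 2/5)/(2*(2/5))) = (-151 + 246) + 389*((1/2)*(5/2)*(17/5)) = 95 + 389*(17/4) = 95 + 6613/4 = 6993/4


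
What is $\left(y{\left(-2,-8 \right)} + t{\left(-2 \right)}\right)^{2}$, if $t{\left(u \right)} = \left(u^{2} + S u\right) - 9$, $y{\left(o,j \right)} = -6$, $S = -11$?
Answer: $121$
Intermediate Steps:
$t{\left(u \right)} = -9 + u^{2} - 11 u$ ($t{\left(u \right)} = \left(u^{2} - 11 u\right) - 9 = -9 + u^{2} - 11 u$)
$\left(y{\left(-2,-8 \right)} + t{\left(-2 \right)}\right)^{2} = \left(-6 - \left(-13 - 4\right)\right)^{2} = \left(-6 + \left(-9 + 4 + 22\right)\right)^{2} = \left(-6 + 17\right)^{2} = 11^{2} = 121$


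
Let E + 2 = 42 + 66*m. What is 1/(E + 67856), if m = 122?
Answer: 1/75948 ≈ 1.3167e-5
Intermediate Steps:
E = 8092 (E = -2 + (42 + 66*122) = -2 + (42 + 8052) = -2 + 8094 = 8092)
1/(E + 67856) = 1/(8092 + 67856) = 1/75948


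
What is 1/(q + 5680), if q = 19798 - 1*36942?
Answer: -1/11464 ≈ -8.7230e-5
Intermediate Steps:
q = -17144 (q = 19798 - 36942 = -17144)
1/(q + 5680) = 1/(-17144 + 5680) = 1/(-11464) = -1/11464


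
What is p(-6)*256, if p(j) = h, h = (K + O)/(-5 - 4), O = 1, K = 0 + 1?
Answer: -512/9 ≈ -56.889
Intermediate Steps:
K = 1
h = -2/9 (h = (1 + 1)/(-5 - 4) = 2/(-9) = 2*(-⅑) = -2/9 ≈ -0.22222)
p(j) = -2/9
p(-6)*256 = -2/9*256 = -512/9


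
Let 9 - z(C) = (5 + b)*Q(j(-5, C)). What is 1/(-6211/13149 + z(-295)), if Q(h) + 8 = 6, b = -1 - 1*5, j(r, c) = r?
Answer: 13149/85832 ≈ 0.15319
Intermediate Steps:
b = -6 (b = -1 - 5 = -6)
Q(h) = -2 (Q(h) = -8 + 6 = -2)
z(C) = 7 (z(C) = 9 - (5 - 6)*(-2) = 9 - (-1)*(-2) = 9 - 1*2 = 9 - 2 = 7)
1/(-6211/13149 + z(-295)) = 1/(-6211/13149 + 7) = 1/(85832/13149) = 13149/85832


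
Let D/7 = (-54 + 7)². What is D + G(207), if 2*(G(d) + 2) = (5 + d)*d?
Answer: 37403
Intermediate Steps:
G(d) = -2 + d*(5 + d)/2 (G(d) = -2 + ((5 + d)*d)/2 = -2 + (d*(5 + d))/2 = -2 + d*(5 + d)/2)
D = 15463 (D = 7*(-54 + 7)² = 7*(-47)² = 7*2209 = 15463)
D + G(207) = 15463 + (-2 + (½)*207² + (5/2)*207) = 15463 + (-2 + (½)*42849 + 1035/2) = 15463 + (-2 + 42849/2 + 1035/2) = 15463 + 21940 = 37403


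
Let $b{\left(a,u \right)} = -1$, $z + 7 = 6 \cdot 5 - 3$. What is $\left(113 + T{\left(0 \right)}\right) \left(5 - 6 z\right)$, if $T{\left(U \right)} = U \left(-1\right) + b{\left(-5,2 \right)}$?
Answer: $-12880$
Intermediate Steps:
$z = 20$ ($z = -7 + \left(6 \cdot 5 - 3\right) = -7 + \left(30 - 3\right) = -7 + 27 = 20$)
$T{\left(U \right)} = -1 - U$ ($T{\left(U \right)} = U \left(-1\right) - 1 = - U - 1 = -1 - U$)
$\left(113 + T{\left(0 \right)}\right) \left(5 - 6 z\right) = \left(113 - 1\right) \left(5 - 120\right) = \left(113 + \left(-1 + 0\right)\right) \left(5 - 120\right) = \left(113 - 1\right) \left(-115\right) = 112 \left(-115\right) = -12880$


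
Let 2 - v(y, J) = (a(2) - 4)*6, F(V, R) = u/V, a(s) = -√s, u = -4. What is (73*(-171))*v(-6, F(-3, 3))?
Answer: -324558 - 74898*√2 ≈ -4.3048e+5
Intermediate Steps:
F(V, R) = -4/V
v(y, J) = 26 + 6*√2 (v(y, J) = 2 - (-√2 - 4)*6 = 2 - (-4 - √2)*6 = 2 - (-24 - 6*√2) = 2 + (24 + 6*√2) = 26 + 6*√2)
(73*(-171))*v(-6, F(-3, 3)) = (73*(-171))*(26 + 6*√2) = -12483*(26 + 6*√2) = -324558 - 74898*√2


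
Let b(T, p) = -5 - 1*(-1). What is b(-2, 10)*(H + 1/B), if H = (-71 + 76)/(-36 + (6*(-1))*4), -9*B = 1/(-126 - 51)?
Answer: -19115/3 ≈ -6371.7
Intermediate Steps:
b(T, p) = -4 (b(T, p) = -5 + 1 = -4)
B = 1/1593 (B = -1/(9*(-126 - 51)) = -1/9/(-177) = -1/9*(-1/177) = 1/1593 ≈ 0.00062775)
H = -1/12 (H = 5/(-36 - 6*4) = 5/(-36 - 24) = 5/(-60) = 5*(-1/60) = -1/12 ≈ -0.083333)
b(-2, 10)*(H + 1/B) = -4*(-1/12 + 1/(1/1593)) = -4*(-1/12 + 1593) = -4*19115/12 = -19115/3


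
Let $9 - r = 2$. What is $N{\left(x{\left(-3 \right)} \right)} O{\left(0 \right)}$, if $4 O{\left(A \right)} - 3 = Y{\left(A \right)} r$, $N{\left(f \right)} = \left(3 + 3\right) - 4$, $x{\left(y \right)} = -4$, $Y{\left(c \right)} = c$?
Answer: $\frac{3}{2} \approx 1.5$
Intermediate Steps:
$r = 7$ ($r = 9 - 2 = 7$)
$N{\left(f \right)} = 2$ ($N{\left(f \right)} = 6 - 4 = 2$)
$O{\left(A \right)} = \frac{3}{4} + \frac{7 A}{4}$ ($O{\left(A \right)} = \frac{3}{4} + \frac{A 7}{4} = \frac{3}{4} + \frac{7 A}{4}$)
$N{\left(x{\left(-3 \right)} \right)} O{\left(0 \right)} = 2 \left(\frac{3}{4} + \frac{7}{4} \cdot 0\right) = 2 \left(\frac{3}{4} + 0\right) = 2 \cdot \frac{3}{4} = \frac{3}{2}$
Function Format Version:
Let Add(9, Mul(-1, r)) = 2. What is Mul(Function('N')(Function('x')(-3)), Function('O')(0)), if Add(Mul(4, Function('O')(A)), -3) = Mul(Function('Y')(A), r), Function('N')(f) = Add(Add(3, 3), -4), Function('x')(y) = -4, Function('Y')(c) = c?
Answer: Rational(3, 2) ≈ 1.5000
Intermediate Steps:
r = 7 (r = Add(9, Mul(-1, 2)) = Add(9, -2) = 7)
Function('N')(f) = 2 (Function('N')(f) = Add(6, -4) = 2)
Function('O')(A) = Add(Rational(3, 4), Mul(Rational(7, 4), A)) (Function('O')(A) = Add(Rational(3, 4), Mul(Rational(1, 4), Mul(A, 7))) = Add(Rational(3, 4), Mul(Rational(1, 4), Mul(7, A))) = Add(Rational(3, 4), Mul(Rational(7, 4), A)))
Mul(Function('N')(Function('x')(-3)), Function('O')(0)) = Mul(2, Add(Rational(3, 4), Mul(Rational(7, 4), 0))) = Mul(2, Add(Rational(3, 4), 0)) = Mul(2, Rational(3, 4)) = Rational(3, 2)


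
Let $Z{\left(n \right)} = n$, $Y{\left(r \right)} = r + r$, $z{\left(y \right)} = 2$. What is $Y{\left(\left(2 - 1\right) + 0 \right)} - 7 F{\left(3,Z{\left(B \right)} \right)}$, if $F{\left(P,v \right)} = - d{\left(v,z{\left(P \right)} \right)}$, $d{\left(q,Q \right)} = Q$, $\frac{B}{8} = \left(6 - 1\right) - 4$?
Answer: $16$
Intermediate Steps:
$B = 8$ ($B = 8 \left(\left(6 - 1\right) - 4\right) = 8 \left(5 - 4\right) = 8 \cdot 1 = 8$)
$Y{\left(r \right)} = 2 r$
$F{\left(P,v \right)} = -2$ ($F{\left(P,v \right)} = \left(-1\right) 2 = -2$)
$Y{\left(\left(2 - 1\right) + 0 \right)} - 7 F{\left(3,Z{\left(B \right)} \right)} = 2 \left(\left(2 - 1\right) + 0\right) - -14 = 2 \left(1 + 0\right) + 14 = 2 \cdot 1 + 14 = 2 + 14 = 16$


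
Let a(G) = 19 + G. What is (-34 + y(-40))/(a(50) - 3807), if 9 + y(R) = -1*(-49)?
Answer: -1/623 ≈ -0.0016051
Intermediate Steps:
y(R) = 40 (y(R) = -9 - 1*(-49) = -9 + 49 = 40)
(-34 + y(-40))/(a(50) - 3807) = (-34 + 40)/((19 + 50) - 3807) = 6/(69 - 3807) = 6/(-3738) = 6*(-1/3738) = -1/623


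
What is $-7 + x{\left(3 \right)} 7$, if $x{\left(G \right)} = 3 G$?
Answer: $56$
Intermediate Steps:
$-7 + x{\left(3 \right)} 7 = -7 + 3 \cdot 3 \cdot 7 = -7 + 9 \cdot 7 = -7 + 63 = 56$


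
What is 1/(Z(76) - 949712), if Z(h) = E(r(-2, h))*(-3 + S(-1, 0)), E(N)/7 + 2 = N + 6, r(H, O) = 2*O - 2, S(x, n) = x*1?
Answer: -1/954024 ≈ -1.0482e-6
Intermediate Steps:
S(x, n) = x
r(H, O) = -2 + 2*O
E(N) = 28 + 7*N (E(N) = -14 + 7*(N + 6) = -14 + 7*(6 + N) = -14 + (42 + 7*N) = 28 + 7*N)
Z(h) = -56 - 56*h (Z(h) = (28 + 7*(-2 + 2*h))*(-3 - 1) = (28 + (-14 + 14*h))*(-4) = (14 + 14*h)*(-4) = -56 - 56*h)
1/(Z(76) - 949712) = 1/((-56 - 56*76) - 949712) = 1/((-56 - 4256) - 949712) = 1/(-4312 - 949712) = 1/(-954024) = -1/954024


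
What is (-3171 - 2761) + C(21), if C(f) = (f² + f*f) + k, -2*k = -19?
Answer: -10081/2 ≈ -5040.5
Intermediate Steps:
k = 19/2 (k = -½*(-19) = 19/2 ≈ 9.5000)
C(f) = 19/2 + 2*f² (C(f) = (f² + f*f) + 19/2 = (f² + f²) + 19/2 = 2*f² + 19/2 = 19/2 + 2*f²)
(-3171 - 2761) + C(21) = (-3171 - 2761) + (19/2 + 2*21²) = -5932 + (19/2 + 2*441) = -5932 + (19/2 + 882) = -5932 + 1783/2 = -10081/2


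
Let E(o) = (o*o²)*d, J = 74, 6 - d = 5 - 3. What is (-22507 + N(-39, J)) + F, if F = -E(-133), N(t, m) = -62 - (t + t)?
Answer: 9388057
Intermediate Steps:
d = 4 (d = 6 - (5 - 3) = 6 - 1*2 = 6 - 2 = 4)
E(o) = 4*o³ (E(o) = (o*o²)*4 = o³*4 = 4*o³)
N(t, m) = -62 - 2*t
F = 9410548 (F = -4*(-133)³ = -4*(-2352637) = -1*(-9410548) = 9410548)
(-22507 + N(-39, J)) + F = (-22507 + (-62 - 2*(-39))) + 9410548 = (-22507 + (-62 + 78)) + 9410548 = (-22507 + 16) + 9410548 = -22491 + 9410548 = 9388057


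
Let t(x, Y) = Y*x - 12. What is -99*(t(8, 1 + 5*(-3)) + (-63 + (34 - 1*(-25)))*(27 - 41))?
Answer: 6732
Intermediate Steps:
t(x, Y) = -12 + Y*x
-99*(t(8, 1 + 5*(-3)) + (-63 + (34 - 1*(-25)))*(27 - 41)) = -99*((-12 + (1 + 5*(-3))*8) + (-63 + (34 - 1*(-25)))*(27 - 41)) = -99*((-12 + (1 - 15)*8) + (-63 + (34 + 25))*(-14)) = -99*((-12 - 14*8) + (-63 + 59)*(-14)) = -99*((-12 - 112) - 4*(-14)) = -99*(-124 + 56) = -99*(-68) = 6732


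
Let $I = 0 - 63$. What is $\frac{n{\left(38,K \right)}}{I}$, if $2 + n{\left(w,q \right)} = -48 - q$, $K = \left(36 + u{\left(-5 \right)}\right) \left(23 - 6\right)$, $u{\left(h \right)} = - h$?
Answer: $\frac{83}{7} \approx 11.857$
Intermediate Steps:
$I = -63$ ($I = 0 - 63 = -63$)
$K = 697$ ($K = \left(36 - -5\right) \left(23 - 6\right) = \left(36 + 5\right) 17 = 41 \cdot 17 = 697$)
$n{\left(w,q \right)} = -50 - q$ ($n{\left(w,q \right)} = -2 - \left(48 + q\right) = -50 - q$)
$\frac{n{\left(38,K \right)}}{I} = \frac{-50 - 697}{-63} = \left(-50 - 697\right) \left(- \frac{1}{63}\right) = \left(-747\right) \left(- \frac{1}{63}\right) = \frac{83}{7}$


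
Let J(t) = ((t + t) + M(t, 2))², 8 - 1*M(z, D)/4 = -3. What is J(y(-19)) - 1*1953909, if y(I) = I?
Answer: -1953873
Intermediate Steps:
M(z, D) = 44 (M(z, D) = 32 - 4*(-3) = 32 + 12 = 44)
J(t) = (44 + 2*t)² (J(t) = ((t + t) + 44)² = (2*t + 44)² = (44 + 2*t)²)
J(y(-19)) - 1*1953909 = 4*(22 - 19)² - 1*1953909 = 4*3² - 1953909 = 4*9 - 1953909 = 36 - 1953909 = -1953873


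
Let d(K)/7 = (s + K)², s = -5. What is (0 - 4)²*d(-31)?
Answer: 145152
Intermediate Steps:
d(K) = 7*(-5 + K)²
(0 - 4)²*d(-31) = (0 - 4)²*(7*(-5 - 31)²) = (-4)²*(7*(-36)²) = 16*(7*1296) = 16*9072 = 145152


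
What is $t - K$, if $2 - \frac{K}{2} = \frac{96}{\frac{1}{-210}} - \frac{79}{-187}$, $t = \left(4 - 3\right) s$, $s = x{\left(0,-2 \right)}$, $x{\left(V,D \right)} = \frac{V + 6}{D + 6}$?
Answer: $- \frac{15080299}{374} \approx -40322.0$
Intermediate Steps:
$x{\left(V,D \right)} = \frac{6 + V}{6 + D}$
$s = \frac{3}{2}$ ($s = \frac{6 + 0}{6 - 2} = \frac{1}{4} \cdot 6 = \frac{3}{2} \approx 1.5$)
$t = \frac{3}{2}$ ($t = \left(4 - 3\right) \frac{3}{2} = 1 \cdot \frac{3}{2} = \frac{3}{2} \approx 1.5$)
$K = \frac{7540430}{187}$ ($K = 4 - 2 \left(\frac{96}{\frac{1}{-210}} - \frac{79}{-187}\right) = 4 - 2 \left(\frac{96}{- \frac{1}{210}} - - \frac{79}{187}\right) = 4 - 2 \left(96 \left(-210\right) + \frac{79}{187}\right) = 4 - 2 \left(-20160 + \frac{79}{187}\right) = 4 - - \frac{7539682}{187} = 4 + \frac{7539682}{187} = \frac{7540430}{187} \approx 40323.0$)
$t - K = \frac{3}{2} - \frac{7540430}{187} = - \frac{15080299}{374}$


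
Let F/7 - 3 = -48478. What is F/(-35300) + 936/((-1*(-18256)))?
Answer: 15569395/1611092 ≈ 9.6639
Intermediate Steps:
F = -339325 (F = 21 + 7*(-48478) = 21 - 339346 = -339325)
F/(-35300) + 936/((-1*(-18256))) = -339325/(-35300) + 936/((-1*(-18256))) = -339325*(-1/35300) + 936/18256 = 13573/1412 + 936*(1/18256) = 13573/1412 + 117/2282 = 15569395/1611092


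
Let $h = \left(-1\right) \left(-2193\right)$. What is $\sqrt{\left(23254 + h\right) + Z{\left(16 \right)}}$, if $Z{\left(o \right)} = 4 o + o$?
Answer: $\sqrt{25527} \approx 159.77$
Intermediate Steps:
$h = 2193$
$Z{\left(o \right)} = 5 o$
$\sqrt{\left(23254 + h\right) + Z{\left(16 \right)}} = \sqrt{\left(23254 + 2193\right) + 5 \cdot 16} = \sqrt{25447 + 80} = \sqrt{25527}$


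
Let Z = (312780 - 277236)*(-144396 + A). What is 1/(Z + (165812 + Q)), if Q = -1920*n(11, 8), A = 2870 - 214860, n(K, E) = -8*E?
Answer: -1/12667095292 ≈ -7.8945e-11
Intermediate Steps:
A = -211990
Q = 122880 (Q = -(-15360)*8 = -1920*(-64) = 122880)
Z = -12667383984 (Z = (312780 - 277236)*(-144396 - 211990) = 35544*(-356386) = -12667383984)
1/(Z + (165812 + Q)) = 1/(-12667383984 + (165812 + 122880)) = 1/(-12667383984 + 288692) = 1/(-12667095292) = -1/12667095292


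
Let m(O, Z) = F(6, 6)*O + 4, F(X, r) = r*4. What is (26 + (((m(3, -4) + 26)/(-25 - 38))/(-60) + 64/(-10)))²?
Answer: 6115729/15876 ≈ 385.22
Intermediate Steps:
F(X, r) = 4*r
m(O, Z) = 4 + 24*O (m(O, Z) = (4*6)*O + 4 = 24*O + 4 = 4 + 24*O)
(26 + (((m(3, -4) + 26)/(-25 - 38))/(-60) + 64/(-10)))² = (26 + ((((4 + 24*3) + 26)/(-25 - 38))/(-60) + 64/(-10)))² = (26 + ((((4 + 72) + 26)/(-63))*(-1/60) + 64*(-⅒)))² = (26 + (((76 + 26)*(-1/63))*(-1/60) - 32/5))² = (26 + ((102*(-1/63))*(-1/60) - 32/5))² = (26 + (-34/21*(-1/60) - 32/5))² = (26 + (17/630 - 32/5))² = (26 - 803/126)² = (2473/126)² = 6115729/15876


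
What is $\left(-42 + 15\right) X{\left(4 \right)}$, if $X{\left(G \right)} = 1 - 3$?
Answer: $54$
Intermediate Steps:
$X{\left(G \right)} = -2$
$\left(-42 + 15\right) X{\left(4 \right)} = \left(-42 + 15\right) \left(-2\right) = \left(-27\right) \left(-2\right) = 54$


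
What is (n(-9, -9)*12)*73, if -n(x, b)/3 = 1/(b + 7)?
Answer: 1314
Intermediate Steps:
n(x, b) = -3/(7 + b) (n(x, b) = -3/(b + 7) = -3/(7 + b))
(n(-9, -9)*12)*73 = (-3/(7 - 9)*12)*73 = (-3/(-2)*12)*73 = (-3*(-1/2)*12)*73 = ((3/2)*12)*73 = 18*73 = 1314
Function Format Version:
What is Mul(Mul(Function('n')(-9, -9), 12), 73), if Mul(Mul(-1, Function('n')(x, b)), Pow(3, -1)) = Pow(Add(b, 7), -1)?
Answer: 1314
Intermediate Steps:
Function('n')(x, b) = Mul(-3, Pow(Add(7, b), -1)) (Function('n')(x, b) = Mul(-3, Pow(Add(b, 7), -1)) = Mul(-3, Pow(Add(7, b), -1)))
Mul(Mul(Function('n')(-9, -9), 12), 73) = Mul(Mul(Mul(-3, Pow(Add(7, -9), -1)), 12), 73) = Mul(Mul(Mul(-3, Pow(-2, -1)), 12), 73) = Mul(Mul(Mul(-3, Rational(-1, 2)), 12), 73) = Mul(Mul(Rational(3, 2), 12), 73) = Mul(18, 73) = 1314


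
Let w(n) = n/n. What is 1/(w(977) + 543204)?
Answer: 1/543205 ≈ 1.8409e-6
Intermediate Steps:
w(n) = 1
1/(w(977) + 543204) = 1/(1 + 543204) = 1/543205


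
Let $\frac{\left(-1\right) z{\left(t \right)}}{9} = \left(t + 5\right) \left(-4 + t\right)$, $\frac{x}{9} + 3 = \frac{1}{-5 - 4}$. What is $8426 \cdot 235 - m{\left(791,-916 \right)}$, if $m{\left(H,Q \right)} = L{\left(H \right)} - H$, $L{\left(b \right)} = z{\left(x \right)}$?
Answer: $1987525$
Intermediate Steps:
$x = -28$ ($x = -27 + \frac{9}{-5 - 4} = -27 + \frac{9}{-9} = -27 + 9 \left(- \frac{1}{9}\right) = -27 - 1 = -28$)
$z{\left(t \right)} = - 9 \left(-4 + t\right) \left(5 + t\right)$ ($z{\left(t \right)} = - 9 \left(t + 5\right) \left(-4 + t\right) = - 9 \left(5 + t\right) \left(-4 + t\right) = - 9 \left(-4 + t\right) \left(5 + t\right)$)
$L{\left(b \right)} = -6624$ ($L{\left(b \right)} = 180 - -252 - 9 \left(-28\right)^{2} = 180 + 252 - 7056 = -6624$)
$m{\left(H,Q \right)} = -6624 - H$
$8426 \cdot 235 - m{\left(791,-916 \right)} = 8426 \cdot 235 - \left(-6624 - 791\right) = 1980110 - \left(-6624 - 791\right) = 1980110 - -7415 = 1980110 + 7415 = 1987525$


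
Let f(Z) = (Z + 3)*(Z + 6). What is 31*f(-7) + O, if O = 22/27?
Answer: 3370/27 ≈ 124.81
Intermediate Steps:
O = 22/27 (O = 22*(1/27) = 22/27 ≈ 0.81481)
f(Z) = (3 + Z)*(6 + Z)
31*f(-7) + O = 31*(18 + (-7)² + 9*(-7)) + 22/27 = 31*(18 + 49 - 63) + 22/27 = 31*4 + 22/27 = 124 + 22/27 = 3370/27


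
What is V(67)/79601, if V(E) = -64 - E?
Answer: -131/79601 ≈ -0.0016457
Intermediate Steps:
V(67)/79601 = (-64 - 1*67)/79601 = (-64 - 67)*(1/79601) = -131*1/79601 = -131/79601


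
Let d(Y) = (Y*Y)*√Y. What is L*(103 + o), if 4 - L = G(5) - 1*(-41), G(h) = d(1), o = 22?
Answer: -4750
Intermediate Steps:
d(Y) = Y^(5/2) (d(Y) = Y²*√Y = Y^(5/2))
G(h) = 1 (G(h) = 1^(5/2) = 1)
L = -38 (L = 4 - (1 - 1*(-41)) = 4 - (1 + 41) = 4 - 1*42 = 4 - 42 = -38)
L*(103 + o) = -38*(103 + 22) = -38*125 = -4750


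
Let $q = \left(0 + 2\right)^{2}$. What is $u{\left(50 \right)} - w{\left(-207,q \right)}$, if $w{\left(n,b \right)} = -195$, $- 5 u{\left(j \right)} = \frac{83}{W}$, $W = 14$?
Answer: $\frac{13567}{70} \approx 193.81$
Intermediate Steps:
$q = 4$ ($q = 2^{2} = 4$)
$u{\left(j \right)} = - \frac{83}{70}$ ($u{\left(j \right)} = - \frac{83 \cdot \frac{1}{14}}{5} = \left(- \frac{1}{5}\right) \frac{83}{14} = - \frac{83}{70}$)
$u{\left(50 \right)} - w{\left(-207,q \right)} = - \frac{83}{70} - -195 = - \frac{83}{70} + 195 = \frac{13567}{70}$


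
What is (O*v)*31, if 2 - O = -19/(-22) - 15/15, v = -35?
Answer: -50995/22 ≈ -2318.0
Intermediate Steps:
O = 47/22 (O = 2 - (-19/(-22) - 15/15) = 2 - (-19*(-1/22) - 15*1/15) = 2 - (19/22 - 1) = 2 - 1*(-3/22) = 2 + 3/22 = 47/22 ≈ 2.1364)
(O*v)*31 = ((47/22)*(-35))*31 = -1645/22*31 = -50995/22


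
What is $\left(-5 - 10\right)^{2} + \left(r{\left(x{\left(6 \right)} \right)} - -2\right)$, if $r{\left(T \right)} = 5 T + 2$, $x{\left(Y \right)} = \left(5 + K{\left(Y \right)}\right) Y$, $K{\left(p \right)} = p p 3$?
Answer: $3619$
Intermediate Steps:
$K{\left(p \right)} = 3 p^{2}$ ($K{\left(p \right)} = p^{2} \cdot 3 = 3 p^{2}$)
$x{\left(Y \right)} = Y \left(5 + 3 Y^{2}\right)$ ($x{\left(Y \right)} = \left(5 + 3 Y^{2}\right) Y = Y \left(5 + 3 Y^{2}\right)$)
$r{\left(T \right)} = 2 + 5 T$
$\left(-5 - 10\right)^{2} + \left(r{\left(x{\left(6 \right)} \right)} - -2\right) = \left(-5 - 10\right)^{2} - \left(-4 - 30 \left(5 + 3 \cdot 6^{2}\right)\right) = \left(-15\right)^{2} + \left(\left(2 + 5 \cdot 6 \left(5 + 3 \cdot 36\right)\right) + 2\right) = 225 + \left(\left(2 + 5 \cdot 6 \left(5 + 108\right)\right) + 2\right) = 225 + \left(\left(2 + 5 \cdot 6 \cdot 113\right) + 2\right) = 225 + \left(\left(2 + 5 \cdot 678\right) + 2\right) = 225 + \left(\left(2 + 3390\right) + 2\right) = 225 + \left(3392 + 2\right) = 225 + 3394 = 3619$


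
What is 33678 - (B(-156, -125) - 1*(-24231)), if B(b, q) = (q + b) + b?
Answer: 9884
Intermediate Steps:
B(b, q) = q + 2*b (B(b, q) = (b + q) + b = q + 2*b)
33678 - (B(-156, -125) - 1*(-24231)) = 33678 - ((-125 + 2*(-156)) - 1*(-24231)) = 33678 - ((-125 - 312) + 24231) = 33678 - (-437 + 24231) = 33678 - 1*23794 = 33678 - 23794 = 9884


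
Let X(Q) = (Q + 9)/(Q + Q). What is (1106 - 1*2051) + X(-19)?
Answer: -17950/19 ≈ -944.74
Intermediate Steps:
X(Q) = (9 + Q)/(2*Q) (X(Q) = (9 + Q)/((2*Q)) = (9 + Q)*(1/(2*Q)) = (9 + Q)/(2*Q))
(1106 - 1*2051) + X(-19) = (1106 - 1*2051) + (½)*(9 - 19)/(-19) = (1106 - 2051) + (½)*(-1/19)*(-10) = -945 + 5/19 = -17950/19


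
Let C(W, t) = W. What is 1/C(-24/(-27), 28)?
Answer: 9/8 ≈ 1.1250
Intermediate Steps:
1/C(-24/(-27), 28) = 1/(-24/(-27)) = 1/(-24*(-1/27)) = 1/(8/9) = 9/8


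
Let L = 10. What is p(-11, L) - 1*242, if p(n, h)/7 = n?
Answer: -319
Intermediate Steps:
p(n, h) = 7*n
p(-11, L) - 1*242 = 7*(-11) - 1*242 = -77 - 242 = -319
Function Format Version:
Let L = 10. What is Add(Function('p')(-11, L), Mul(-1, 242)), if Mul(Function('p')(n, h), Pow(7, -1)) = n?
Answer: -319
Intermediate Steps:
Function('p')(n, h) = Mul(7, n)
Add(Function('p')(-11, L), Mul(-1, 242)) = Add(Mul(7, -11), Mul(-1, 242)) = Add(-77, -242) = -319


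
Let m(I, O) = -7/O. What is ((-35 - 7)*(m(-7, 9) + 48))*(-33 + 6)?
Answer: 53550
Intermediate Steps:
((-35 - 7)*(m(-7, 9) + 48))*(-33 + 6) = ((-35 - 7)*(-7/9 + 48))*(-33 + 6) = -42*(-7*1/9 + 48)*(-27) = -42*(-7/9 + 48)*(-27) = -42*425/9*(-27) = -5950/3*(-27) = 53550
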